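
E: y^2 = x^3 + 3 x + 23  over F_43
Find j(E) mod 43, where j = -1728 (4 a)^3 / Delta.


Delta = -16(4 a^3 + 27 b^2) mod 43 = 9
-1728 * (4 a)^3 = -1728 * (4*3)^3 mod 43 = 22
j = 22 * 9^(-1) mod 43 = 12

j = 12 (mod 43)


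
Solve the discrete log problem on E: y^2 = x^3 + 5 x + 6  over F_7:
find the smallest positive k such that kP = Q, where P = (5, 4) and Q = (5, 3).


Enumerate multiples of P until we hit Q = (5, 3):
  1P = (5, 4)
  2P = (6, 0)
  3P = (5, 3)
Match found at i = 3.

k = 3


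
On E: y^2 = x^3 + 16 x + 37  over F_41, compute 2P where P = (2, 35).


Doubling: s = (3 x1^2 + a) / (2 y1)
s = (3*2^2 + 16) / (2*35) mod 41 = 25
x3 = s^2 - 2 x1 mod 41 = 25^2 - 2*2 = 6
y3 = s (x1 - x3) - y1 mod 41 = 25 * (2 - 6) - 35 = 29

2P = (6, 29)


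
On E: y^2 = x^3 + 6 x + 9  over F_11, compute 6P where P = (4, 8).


k = 6 = 110_2 (binary, LSB first: 011)
Double-and-add from P = (4, 8):
  bit 0 = 0: acc unchanged = O
  bit 1 = 1: acc = O + (7, 8) = (7, 8)
  bit 2 = 1: acc = (7, 8) + (1, 4) = (1, 7)

6P = (1, 7)


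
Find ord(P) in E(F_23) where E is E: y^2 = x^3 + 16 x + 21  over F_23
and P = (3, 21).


Compute successive multiples of P until we hit O:
  1P = (3, 21)
  2P = (19, 13)
  3P = (7, 4)
  4P = (21, 21)
  5P = (22, 2)
  6P = (22, 21)
  7P = (21, 2)
  8P = (7, 19)
  ... (continuing to 11P)
  11P = O

ord(P) = 11


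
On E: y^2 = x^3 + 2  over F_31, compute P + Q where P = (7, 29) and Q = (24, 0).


P != Q, so use the chord formula.
s = (y2 - y1) / (x2 - x1) = (2) / (17) mod 31 = 22
x3 = s^2 - x1 - x2 mod 31 = 22^2 - 7 - 24 = 19
y3 = s (x1 - x3) - y1 mod 31 = 22 * (7 - 19) - 29 = 17

P + Q = (19, 17)


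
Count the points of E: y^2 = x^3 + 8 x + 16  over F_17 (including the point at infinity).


For each x in F_17, count y with y^2 = x^3 + 8 x + 16 mod 17:
  x = 0: RHS = 16, y in [4, 13]  -> 2 point(s)
  x = 1: RHS = 8, y in [5, 12]  -> 2 point(s)
  x = 3: RHS = 16, y in [4, 13]  -> 2 point(s)
  x = 6: RHS = 8, y in [5, 12]  -> 2 point(s)
  x = 9: RHS = 1, y in [1, 16]  -> 2 point(s)
  x = 10: RHS = 8, y in [5, 12]  -> 2 point(s)
  x = 12: RHS = 4, y in [2, 15]  -> 2 point(s)
  x = 14: RHS = 16, y in [4, 13]  -> 2 point(s)
  x = 15: RHS = 9, y in [3, 14]  -> 2 point(s)
Affine points: 18. Add the point at infinity: total = 19.

#E(F_17) = 19


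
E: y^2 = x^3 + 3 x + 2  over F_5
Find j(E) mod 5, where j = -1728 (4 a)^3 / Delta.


Delta = -16(4 a^3 + 27 b^2) mod 5 = 4
-1728 * (4 a)^3 = -1728 * (4*3)^3 mod 5 = 1
j = 1 * 4^(-1) mod 5 = 4

j = 4 (mod 5)


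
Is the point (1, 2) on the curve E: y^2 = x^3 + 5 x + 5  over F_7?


Check whether y^2 = x^3 + 5 x + 5 (mod 7) for (x, y) = (1, 2).
LHS: y^2 = 2^2 mod 7 = 4
RHS: x^3 + 5 x + 5 = 1^3 + 5*1 + 5 mod 7 = 4
LHS = RHS

Yes, on the curve


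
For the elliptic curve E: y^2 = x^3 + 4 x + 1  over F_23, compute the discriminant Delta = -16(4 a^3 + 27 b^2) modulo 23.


4 a^3 + 27 b^2 = 4*4^3 + 27*1^2 = 256 + 27 = 283
Delta = -16 * (283) = -4528
Delta mod 23 = 3

Delta = 3 (mod 23)


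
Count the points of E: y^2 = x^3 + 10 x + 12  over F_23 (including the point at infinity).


For each x in F_23, count y with y^2 = x^3 + 10 x + 12 mod 23:
  x = 0: RHS = 12, y in [9, 14]  -> 2 point(s)
  x = 1: RHS = 0, y in [0]  -> 1 point(s)
  x = 3: RHS = 0, y in [0]  -> 1 point(s)
  x = 4: RHS = 1, y in [1, 22]  -> 2 point(s)
  x = 5: RHS = 3, y in [7, 16]  -> 2 point(s)
  x = 6: RHS = 12, y in [9, 14]  -> 2 point(s)
  x = 8: RHS = 6, y in [11, 12]  -> 2 point(s)
  x = 9: RHS = 3, y in [7, 16]  -> 2 point(s)
  x = 10: RHS = 8, y in [10, 13]  -> 2 point(s)
  x = 11: RHS = 4, y in [2, 21]  -> 2 point(s)
  x = 13: RHS = 16, y in [4, 19]  -> 2 point(s)
  x = 15: RHS = 18, y in [8, 15]  -> 2 point(s)
  x = 16: RHS = 13, y in [6, 17]  -> 2 point(s)
  x = 17: RHS = 12, y in [9, 14]  -> 2 point(s)
  x = 19: RHS = 0, y in [0]  -> 1 point(s)
  x = 20: RHS = 1, y in [1, 22]  -> 2 point(s)
  x = 22: RHS = 1, y in [1, 22]  -> 2 point(s)
Affine points: 31. Add the point at infinity: total = 32.

#E(F_23) = 32


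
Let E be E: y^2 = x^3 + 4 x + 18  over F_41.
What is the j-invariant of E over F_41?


Delta = -16(4 a^3 + 27 b^2) mod 41 = 10
-1728 * (4 a)^3 = -1728 * (4*4)^3 mod 41 = 24
j = 24 * 10^(-1) mod 41 = 27

j = 27 (mod 41)


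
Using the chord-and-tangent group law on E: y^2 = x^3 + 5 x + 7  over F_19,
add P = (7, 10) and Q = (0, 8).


P != Q, so use the chord formula.
s = (y2 - y1) / (x2 - x1) = (17) / (12) mod 19 = 3
x3 = s^2 - x1 - x2 mod 19 = 3^2 - 7 - 0 = 2
y3 = s (x1 - x3) - y1 mod 19 = 3 * (7 - 2) - 10 = 5

P + Q = (2, 5)


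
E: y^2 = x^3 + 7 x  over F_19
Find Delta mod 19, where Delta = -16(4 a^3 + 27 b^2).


4 a^3 + 27 b^2 = 4*7^3 + 27*0^2 = 1372 + 0 = 1372
Delta = -16 * (1372) = -21952
Delta mod 19 = 12

Delta = 12 (mod 19)


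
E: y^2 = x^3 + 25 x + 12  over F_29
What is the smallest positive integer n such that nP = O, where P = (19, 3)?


Compute successive multiples of P until we hit O:
  1P = (19, 3)
  2P = (21, 24)
  3P = (5, 28)
  4P = (11, 20)
  5P = (23, 20)
  6P = (25, 15)
  7P = (18, 28)
  8P = (8, 12)
  ... (continuing to 29P)
  29P = O

ord(P) = 29


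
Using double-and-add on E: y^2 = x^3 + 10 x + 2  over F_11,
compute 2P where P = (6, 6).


k = 2 = 10_2 (binary, LSB first: 01)
Double-and-add from P = (6, 6):
  bit 0 = 0: acc unchanged = O
  bit 1 = 1: acc = O + (8, 0) = (8, 0)

2P = (8, 0)


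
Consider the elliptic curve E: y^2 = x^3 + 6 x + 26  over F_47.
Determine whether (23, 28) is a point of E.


Check whether y^2 = x^3 + 6 x + 26 (mod 47) for (x, y) = (23, 28).
LHS: y^2 = 28^2 mod 47 = 32
RHS: x^3 + 6 x + 26 = 23^3 + 6*23 + 26 mod 47 = 17
LHS != RHS

No, not on the curve


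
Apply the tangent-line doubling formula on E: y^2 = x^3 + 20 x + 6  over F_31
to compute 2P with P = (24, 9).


Doubling: s = (3 x1^2 + a) / (2 y1)
s = (3*24^2 + 20) / (2*9) mod 31 = 11
x3 = s^2 - 2 x1 mod 31 = 11^2 - 2*24 = 11
y3 = s (x1 - x3) - y1 mod 31 = 11 * (24 - 11) - 9 = 10

2P = (11, 10)


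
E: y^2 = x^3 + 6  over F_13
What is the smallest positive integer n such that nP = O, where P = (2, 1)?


Compute successive multiples of P until we hit O:
  1P = (2, 1)
  2P = (6, 1)
  3P = (5, 12)
  4P = (5, 1)
  5P = (6, 12)
  6P = (2, 12)
  7P = O

ord(P) = 7


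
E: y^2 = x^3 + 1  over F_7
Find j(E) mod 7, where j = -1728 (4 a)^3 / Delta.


Delta = -16(4 a^3 + 27 b^2) mod 7 = 2
-1728 * (4 a)^3 = -1728 * (4*0)^3 mod 7 = 0
j = 0 * 2^(-1) mod 7 = 0

j = 0 (mod 7)


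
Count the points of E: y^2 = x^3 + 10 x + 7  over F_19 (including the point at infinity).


For each x in F_19, count y with y^2 = x^3 + 10 x + 7 mod 19:
  x = 0: RHS = 7, y in [8, 11]  -> 2 point(s)
  x = 2: RHS = 16, y in [4, 15]  -> 2 point(s)
  x = 3: RHS = 7, y in [8, 11]  -> 2 point(s)
  x = 4: RHS = 16, y in [4, 15]  -> 2 point(s)
  x = 5: RHS = 11, y in [7, 12]  -> 2 point(s)
  x = 6: RHS = 17, y in [6, 13]  -> 2 point(s)
  x = 9: RHS = 9, y in [3, 16]  -> 2 point(s)
  x = 10: RHS = 5, y in [9, 10]  -> 2 point(s)
  x = 11: RHS = 4, y in [2, 17]  -> 2 point(s)
  x = 13: RHS = 16, y in [4, 15]  -> 2 point(s)
  x = 15: RHS = 17, y in [6, 13]  -> 2 point(s)
  x = 16: RHS = 7, y in [8, 11]  -> 2 point(s)
  x = 17: RHS = 17, y in [6, 13]  -> 2 point(s)
Affine points: 26. Add the point at infinity: total = 27.

#E(F_19) = 27


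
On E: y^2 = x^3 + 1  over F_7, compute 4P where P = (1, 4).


k = 4 = 100_2 (binary, LSB first: 001)
Double-and-add from P = (1, 4):
  bit 0 = 0: acc unchanged = O
  bit 1 = 0: acc unchanged = O
  bit 2 = 1: acc = O + (0, 1) = (0, 1)

4P = (0, 1)


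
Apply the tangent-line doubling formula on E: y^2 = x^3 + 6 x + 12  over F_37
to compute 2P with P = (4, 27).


Doubling: s = (3 x1^2 + a) / (2 y1)
s = (3*4^2 + 6) / (2*27) mod 37 = 1
x3 = s^2 - 2 x1 mod 37 = 1^2 - 2*4 = 30
y3 = s (x1 - x3) - y1 mod 37 = 1 * (4 - 30) - 27 = 21

2P = (30, 21)


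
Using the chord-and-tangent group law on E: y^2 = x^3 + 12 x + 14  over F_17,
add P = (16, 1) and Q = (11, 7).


P != Q, so use the chord formula.
s = (y2 - y1) / (x2 - x1) = (6) / (12) mod 17 = 9
x3 = s^2 - x1 - x2 mod 17 = 9^2 - 16 - 11 = 3
y3 = s (x1 - x3) - y1 mod 17 = 9 * (16 - 3) - 1 = 14

P + Q = (3, 14)


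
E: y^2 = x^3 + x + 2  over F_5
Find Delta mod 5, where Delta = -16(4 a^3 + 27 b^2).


4 a^3 + 27 b^2 = 4*1^3 + 27*2^2 = 4 + 108 = 112
Delta = -16 * (112) = -1792
Delta mod 5 = 3

Delta = 3 (mod 5)


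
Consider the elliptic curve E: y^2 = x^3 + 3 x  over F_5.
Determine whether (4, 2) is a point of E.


Check whether y^2 = x^3 + 3 x + 0 (mod 5) for (x, y) = (4, 2).
LHS: y^2 = 2^2 mod 5 = 4
RHS: x^3 + 3 x + 0 = 4^3 + 3*4 + 0 mod 5 = 1
LHS != RHS

No, not on the curve


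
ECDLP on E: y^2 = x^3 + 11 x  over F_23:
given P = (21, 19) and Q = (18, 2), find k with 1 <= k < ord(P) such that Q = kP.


Enumerate multiples of P until we hit Q = (18, 2):
  1P = (21, 19)
  2P = (4, 4)
  3P = (10, 11)
  4P = (18, 2)
Match found at i = 4.

k = 4


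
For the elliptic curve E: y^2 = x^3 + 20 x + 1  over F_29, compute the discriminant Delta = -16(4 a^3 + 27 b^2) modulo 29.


4 a^3 + 27 b^2 = 4*20^3 + 27*1^2 = 32000 + 27 = 32027
Delta = -16 * (32027) = -512432
Delta mod 29 = 27

Delta = 27 (mod 29)


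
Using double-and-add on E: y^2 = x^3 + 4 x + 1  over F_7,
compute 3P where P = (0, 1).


k = 3 = 11_2 (binary, LSB first: 11)
Double-and-add from P = (0, 1):
  bit 0 = 1: acc = O + (0, 1) = (0, 1)
  bit 1 = 1: acc = (0, 1) + (4, 5) = (4, 2)

3P = (4, 2)


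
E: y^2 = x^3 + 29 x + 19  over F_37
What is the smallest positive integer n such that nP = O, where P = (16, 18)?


Compute successive multiples of P until we hit O:
  1P = (16, 18)
  2P = (35, 29)
  3P = (26, 21)
  4P = (11, 2)
  5P = (1, 30)
  6P = (31, 31)
  7P = (34, 33)
  8P = (36, 27)
  ... (continuing to 35P)
  35P = O

ord(P) = 35


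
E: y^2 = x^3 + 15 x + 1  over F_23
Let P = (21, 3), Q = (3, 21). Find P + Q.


P != Q, so use the chord formula.
s = (y2 - y1) / (x2 - x1) = (18) / (5) mod 23 = 22
x3 = s^2 - x1 - x2 mod 23 = 22^2 - 21 - 3 = 0
y3 = s (x1 - x3) - y1 mod 23 = 22 * (21 - 0) - 3 = 22

P + Q = (0, 22)


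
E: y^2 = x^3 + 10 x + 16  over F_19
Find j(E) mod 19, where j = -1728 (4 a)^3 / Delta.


Delta = -16(4 a^3 + 27 b^2) mod 19 = 18
-1728 * (4 a)^3 = -1728 * (4*10)^3 mod 19 = 8
j = 8 * 18^(-1) mod 19 = 11

j = 11 (mod 19)


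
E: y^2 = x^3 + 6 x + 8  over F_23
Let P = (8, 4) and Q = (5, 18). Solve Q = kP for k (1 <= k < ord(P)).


Enumerate multiples of P until we hit Q = (5, 18):
  1P = (8, 4)
  2P = (0, 10)
  3P = (17, 20)
  4P = (4, 21)
  5P = (19, 14)
  6P = (5, 5)
  7P = (5, 18)
Match found at i = 7.

k = 7


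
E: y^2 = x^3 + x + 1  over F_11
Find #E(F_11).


For each x in F_11, count y with y^2 = x^3 + 1 x + 1 mod 11:
  x = 0: RHS = 1, y in [1, 10]  -> 2 point(s)
  x = 1: RHS = 3, y in [5, 6]  -> 2 point(s)
  x = 2: RHS = 0, y in [0]  -> 1 point(s)
  x = 3: RHS = 9, y in [3, 8]  -> 2 point(s)
  x = 4: RHS = 3, y in [5, 6]  -> 2 point(s)
  x = 6: RHS = 3, y in [5, 6]  -> 2 point(s)
  x = 8: RHS = 4, y in [2, 9]  -> 2 point(s)
Affine points: 13. Add the point at infinity: total = 14.

#E(F_11) = 14


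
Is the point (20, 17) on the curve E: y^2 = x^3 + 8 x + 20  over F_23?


Check whether y^2 = x^3 + 8 x + 20 (mod 23) for (x, y) = (20, 17).
LHS: y^2 = 17^2 mod 23 = 13
RHS: x^3 + 8 x + 20 = 20^3 + 8*20 + 20 mod 23 = 15
LHS != RHS

No, not on the curve


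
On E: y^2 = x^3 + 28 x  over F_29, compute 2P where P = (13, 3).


Doubling: s = (3 x1^2 + a) / (2 y1)
s = (3*13^2 + 28) / (2*3) mod 29 = 7
x3 = s^2 - 2 x1 mod 29 = 7^2 - 2*13 = 23
y3 = s (x1 - x3) - y1 mod 29 = 7 * (13 - 23) - 3 = 14

2P = (23, 14)


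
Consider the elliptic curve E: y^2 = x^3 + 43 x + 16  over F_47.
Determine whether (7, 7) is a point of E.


Check whether y^2 = x^3 + 43 x + 16 (mod 47) for (x, y) = (7, 7).
LHS: y^2 = 7^2 mod 47 = 2
RHS: x^3 + 43 x + 16 = 7^3 + 43*7 + 16 mod 47 = 2
LHS = RHS

Yes, on the curve


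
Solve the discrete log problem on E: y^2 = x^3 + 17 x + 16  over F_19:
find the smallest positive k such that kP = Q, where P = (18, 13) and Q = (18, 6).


Enumerate multiples of P until we hit Q = (18, 6):
  1P = (18, 13)
  2P = (9, 10)
  3P = (9, 9)
  4P = (18, 6)
Match found at i = 4.

k = 4


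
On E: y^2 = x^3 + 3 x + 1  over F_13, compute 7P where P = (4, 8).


k = 7 = 111_2 (binary, LSB first: 111)
Double-and-add from P = (4, 8):
  bit 0 = 1: acc = O + (4, 8) = (4, 8)
  bit 1 = 1: acc = (4, 8) + (8, 2) = (0, 12)
  bit 2 = 1: acc = (0, 12) + (10, 11) = (6, 12)

7P = (6, 12)


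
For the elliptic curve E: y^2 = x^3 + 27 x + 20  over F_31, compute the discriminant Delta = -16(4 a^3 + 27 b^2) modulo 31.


4 a^3 + 27 b^2 = 4*27^3 + 27*20^2 = 78732 + 10800 = 89532
Delta = -16 * (89532) = -1432512
Delta mod 31 = 29

Delta = 29 (mod 31)


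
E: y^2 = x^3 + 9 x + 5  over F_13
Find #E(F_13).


For each x in F_13, count y with y^2 = x^3 + 9 x + 5 mod 13:
  x = 4: RHS = 1, y in [1, 12]  -> 2 point(s)
  x = 8: RHS = 4, y in [2, 11]  -> 2 point(s)
  x = 9: RHS = 9, y in [3, 10]  -> 2 point(s)
  x = 10: RHS = 3, y in [4, 9]  -> 2 point(s)
Affine points: 8. Add the point at infinity: total = 9.

#E(F_13) = 9


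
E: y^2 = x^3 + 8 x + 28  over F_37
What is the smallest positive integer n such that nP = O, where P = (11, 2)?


Compute successive multiples of P until we hit O:
  1P = (11, 2)
  2P = (22, 23)
  3P = (0, 19)
  4P = (29, 9)
  5P = (8, 30)
  6P = (27, 24)
  7P = (35, 2)
  8P = (28, 35)
  ... (continuing to 18P)
  18P = O

ord(P) = 18


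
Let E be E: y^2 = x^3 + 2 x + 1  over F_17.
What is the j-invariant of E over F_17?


Delta = -16(4 a^3 + 27 b^2) mod 17 = 8
-1728 * (4 a)^3 = -1728 * (4*2)^3 mod 17 = 12
j = 12 * 8^(-1) mod 17 = 10

j = 10 (mod 17)


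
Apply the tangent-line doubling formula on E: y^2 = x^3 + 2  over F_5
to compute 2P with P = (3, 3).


Doubling: s = (3 x1^2 + a) / (2 y1)
s = (3*3^2 + 0) / (2*3) mod 5 = 2
x3 = s^2 - 2 x1 mod 5 = 2^2 - 2*3 = 3
y3 = s (x1 - x3) - y1 mod 5 = 2 * (3 - 3) - 3 = 2

2P = (3, 2)


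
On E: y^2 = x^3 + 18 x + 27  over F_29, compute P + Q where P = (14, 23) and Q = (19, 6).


P != Q, so use the chord formula.
s = (y2 - y1) / (x2 - x1) = (12) / (5) mod 29 = 14
x3 = s^2 - x1 - x2 mod 29 = 14^2 - 14 - 19 = 18
y3 = s (x1 - x3) - y1 mod 29 = 14 * (14 - 18) - 23 = 8

P + Q = (18, 8)


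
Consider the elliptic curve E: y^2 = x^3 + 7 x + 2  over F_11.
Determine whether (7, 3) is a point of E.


Check whether y^2 = x^3 + 7 x + 2 (mod 11) for (x, y) = (7, 3).
LHS: y^2 = 3^2 mod 11 = 9
RHS: x^3 + 7 x + 2 = 7^3 + 7*7 + 2 mod 11 = 9
LHS = RHS

Yes, on the curve


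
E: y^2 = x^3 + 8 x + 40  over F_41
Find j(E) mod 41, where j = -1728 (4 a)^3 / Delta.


Delta = -16(4 a^3 + 27 b^2) mod 41 = 10
-1728 * (4 a)^3 = -1728 * (4*8)^3 mod 41 = 28
j = 28 * 10^(-1) mod 41 = 11

j = 11 (mod 41)


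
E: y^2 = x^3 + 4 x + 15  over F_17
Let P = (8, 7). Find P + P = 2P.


Doubling: s = (3 x1^2 + a) / (2 y1)
s = (3*8^2 + 4) / (2*7) mod 17 = 14
x3 = s^2 - 2 x1 mod 17 = 14^2 - 2*8 = 10
y3 = s (x1 - x3) - y1 mod 17 = 14 * (8 - 10) - 7 = 16

2P = (10, 16)


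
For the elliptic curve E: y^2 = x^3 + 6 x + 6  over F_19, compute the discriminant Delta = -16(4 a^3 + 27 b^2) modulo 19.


4 a^3 + 27 b^2 = 4*6^3 + 27*6^2 = 864 + 972 = 1836
Delta = -16 * (1836) = -29376
Delta mod 19 = 17

Delta = 17 (mod 19)


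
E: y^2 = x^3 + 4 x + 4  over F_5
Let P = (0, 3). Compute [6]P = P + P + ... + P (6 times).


k = 6 = 110_2 (binary, LSB first: 011)
Double-and-add from P = (0, 3):
  bit 0 = 0: acc unchanged = O
  bit 1 = 1: acc = O + (1, 3) = (1, 3)
  bit 2 = 1: acc = (1, 3) + (2, 0) = (1, 2)

6P = (1, 2)


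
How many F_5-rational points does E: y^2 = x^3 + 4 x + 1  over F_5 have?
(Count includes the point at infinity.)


For each x in F_5, count y with y^2 = x^3 + 4 x + 1 mod 5:
  x = 0: RHS = 1, y in [1, 4]  -> 2 point(s)
  x = 1: RHS = 1, y in [1, 4]  -> 2 point(s)
  x = 3: RHS = 0, y in [0]  -> 1 point(s)
  x = 4: RHS = 1, y in [1, 4]  -> 2 point(s)
Affine points: 7. Add the point at infinity: total = 8.

#E(F_5) = 8


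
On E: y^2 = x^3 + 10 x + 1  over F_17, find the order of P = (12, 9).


Compute successive multiples of P until we hit O:
  1P = (12, 9)
  2P = (10, 8)
  3P = (8, 10)
  4P = (13, 4)
  5P = (0, 16)
  6P = (9, 2)
  7P = (9, 15)
  8P = (0, 1)
  ... (continuing to 13P)
  13P = O

ord(P) = 13


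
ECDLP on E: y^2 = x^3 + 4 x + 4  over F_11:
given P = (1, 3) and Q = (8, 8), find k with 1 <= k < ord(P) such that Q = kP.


Enumerate multiples of P until we hit Q = (8, 8):
  1P = (1, 3)
  2P = (7, 1)
  3P = (8, 3)
  4P = (2, 8)
  5P = (0, 2)
  6P = (0, 9)
  7P = (2, 3)
  8P = (8, 8)
Match found at i = 8.

k = 8


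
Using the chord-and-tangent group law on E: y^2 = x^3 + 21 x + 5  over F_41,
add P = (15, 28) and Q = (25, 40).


P != Q, so use the chord formula.
s = (y2 - y1) / (x2 - x1) = (12) / (10) mod 41 = 34
x3 = s^2 - x1 - x2 mod 41 = 34^2 - 15 - 25 = 9
y3 = s (x1 - x3) - y1 mod 41 = 34 * (15 - 9) - 28 = 12

P + Q = (9, 12)


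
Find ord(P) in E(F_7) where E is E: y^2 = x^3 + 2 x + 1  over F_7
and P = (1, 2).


Compute successive multiples of P until we hit O:
  1P = (1, 2)
  2P = (0, 1)
  3P = (0, 6)
  4P = (1, 5)
  5P = O

ord(P) = 5


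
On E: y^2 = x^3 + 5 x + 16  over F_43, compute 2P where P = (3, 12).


Doubling: s = (3 x1^2 + a) / (2 y1)
s = (3*3^2 + 5) / (2*12) mod 43 = 30
x3 = s^2 - 2 x1 mod 43 = 30^2 - 2*3 = 34
y3 = s (x1 - x3) - y1 mod 43 = 30 * (3 - 34) - 12 = 4

2P = (34, 4)


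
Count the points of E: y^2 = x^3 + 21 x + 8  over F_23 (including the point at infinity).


For each x in F_23, count y with y^2 = x^3 + 21 x + 8 mod 23:
  x = 0: RHS = 8, y in [10, 13]  -> 2 point(s)
  x = 2: RHS = 12, y in [9, 14]  -> 2 point(s)
  x = 3: RHS = 6, y in [11, 12]  -> 2 point(s)
  x = 4: RHS = 18, y in [8, 15]  -> 2 point(s)
  x = 5: RHS = 8, y in [10, 13]  -> 2 point(s)
  x = 9: RHS = 6, y in [11, 12]  -> 2 point(s)
  x = 11: RHS = 6, y in [11, 12]  -> 2 point(s)
  x = 15: RHS = 18, y in [8, 15]  -> 2 point(s)
  x = 16: RHS = 1, y in [1, 22]  -> 2 point(s)
  x = 18: RHS = 8, y in [10, 13]  -> 2 point(s)
  x = 21: RHS = 4, y in [2, 21]  -> 2 point(s)
  x = 22: RHS = 9, y in [3, 20]  -> 2 point(s)
Affine points: 24. Add the point at infinity: total = 25.

#E(F_23) = 25


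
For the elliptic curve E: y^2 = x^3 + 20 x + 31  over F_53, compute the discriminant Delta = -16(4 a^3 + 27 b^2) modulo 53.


4 a^3 + 27 b^2 = 4*20^3 + 27*31^2 = 32000 + 25947 = 57947
Delta = -16 * (57947) = -927152
Delta mod 53 = 30

Delta = 30 (mod 53)


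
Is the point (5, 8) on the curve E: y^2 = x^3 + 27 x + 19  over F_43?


Check whether y^2 = x^3 + 27 x + 19 (mod 43) for (x, y) = (5, 8).
LHS: y^2 = 8^2 mod 43 = 21
RHS: x^3 + 27 x + 19 = 5^3 + 27*5 + 19 mod 43 = 21
LHS = RHS

Yes, on the curve


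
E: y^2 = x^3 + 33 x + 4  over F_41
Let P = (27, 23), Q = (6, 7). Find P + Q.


P != Q, so use the chord formula.
s = (y2 - y1) / (x2 - x1) = (25) / (20) mod 41 = 32
x3 = s^2 - x1 - x2 mod 41 = 32^2 - 27 - 6 = 7
y3 = s (x1 - x3) - y1 mod 41 = 32 * (27 - 7) - 23 = 2

P + Q = (7, 2)


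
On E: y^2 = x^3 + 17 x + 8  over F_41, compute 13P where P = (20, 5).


k = 13 = 1101_2 (binary, LSB first: 1011)
Double-and-add from P = (20, 5):
  bit 0 = 1: acc = O + (20, 5) = (20, 5)
  bit 1 = 0: acc unchanged = (20, 5)
  bit 2 = 1: acc = (20, 5) + (33, 37) = (37, 32)
  bit 3 = 1: acc = (37, 32) + (6, 11) = (2, 38)

13P = (2, 38)


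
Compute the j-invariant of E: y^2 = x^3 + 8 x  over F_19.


Delta = -16(4 a^3 + 27 b^2) mod 19 = 7
-1728 * (4 a)^3 = -1728 * (4*8)^3 mod 19 = 12
j = 12 * 7^(-1) mod 19 = 18

j = 18 (mod 19)


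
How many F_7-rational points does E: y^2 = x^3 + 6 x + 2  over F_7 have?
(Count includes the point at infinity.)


For each x in F_7, count y with y^2 = x^3 + 6 x + 2 mod 7:
  x = 0: RHS = 2, y in [3, 4]  -> 2 point(s)
  x = 1: RHS = 2, y in [3, 4]  -> 2 point(s)
  x = 2: RHS = 1, y in [1, 6]  -> 2 point(s)
  x = 6: RHS = 2, y in [3, 4]  -> 2 point(s)
Affine points: 8. Add the point at infinity: total = 9.

#E(F_7) = 9


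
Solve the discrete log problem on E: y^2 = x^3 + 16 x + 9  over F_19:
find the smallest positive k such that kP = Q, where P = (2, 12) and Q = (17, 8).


Enumerate multiples of P until we hit Q = (17, 8):
  1P = (2, 12)
  2P = (0, 3)
  3P = (4, 17)
  4P = (5, 9)
  5P = (13, 18)
  6P = (1, 11)
  7P = (17, 11)
  8P = (6, 6)
  9P = (18, 12)
  10P = (18, 7)
  11P = (6, 13)
  12P = (17, 8)
Match found at i = 12.

k = 12


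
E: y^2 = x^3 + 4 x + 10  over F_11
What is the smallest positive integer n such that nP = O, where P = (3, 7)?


Compute successive multiples of P until we hit O:
  1P = (3, 7)
  2P = (3, 4)
  3P = O

ord(P) = 3


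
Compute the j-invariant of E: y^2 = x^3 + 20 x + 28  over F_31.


Delta = -16(4 a^3 + 27 b^2) mod 31 = 14
-1728 * (4 a)^3 = -1728 * (4*20)^3 mod 31 = 1
j = 1 * 14^(-1) mod 31 = 20

j = 20 (mod 31)


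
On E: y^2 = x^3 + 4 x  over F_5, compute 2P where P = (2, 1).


Doubling: s = (3 x1^2 + a) / (2 y1)
s = (3*2^2 + 4) / (2*1) mod 5 = 3
x3 = s^2 - 2 x1 mod 5 = 3^2 - 2*2 = 0
y3 = s (x1 - x3) - y1 mod 5 = 3 * (2 - 0) - 1 = 0

2P = (0, 0)


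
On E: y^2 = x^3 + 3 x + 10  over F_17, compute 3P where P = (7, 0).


k = 3 = 11_2 (binary, LSB first: 11)
Double-and-add from P = (7, 0):
  bit 0 = 1: acc = O + (7, 0) = (7, 0)
  bit 1 = 1: acc = (7, 0) + O = (7, 0)

3P = (7, 0)


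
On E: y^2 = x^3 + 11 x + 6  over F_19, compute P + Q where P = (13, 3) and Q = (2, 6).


P != Q, so use the chord formula.
s = (y2 - y1) / (x2 - x1) = (3) / (8) mod 19 = 17
x3 = s^2 - x1 - x2 mod 19 = 17^2 - 13 - 2 = 8
y3 = s (x1 - x3) - y1 mod 19 = 17 * (13 - 8) - 3 = 6

P + Q = (8, 6)


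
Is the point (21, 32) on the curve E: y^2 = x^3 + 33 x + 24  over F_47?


Check whether y^2 = x^3 + 33 x + 24 (mod 47) for (x, y) = (21, 32).
LHS: y^2 = 32^2 mod 47 = 37
RHS: x^3 + 33 x + 24 = 21^3 + 33*21 + 24 mod 47 = 14
LHS != RHS

No, not on the curve


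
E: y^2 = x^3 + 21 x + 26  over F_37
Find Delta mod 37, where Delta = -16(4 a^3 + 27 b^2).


4 a^3 + 27 b^2 = 4*21^3 + 27*26^2 = 37044 + 18252 = 55296
Delta = -16 * (55296) = -884736
Delta mod 37 = 8

Delta = 8 (mod 37)


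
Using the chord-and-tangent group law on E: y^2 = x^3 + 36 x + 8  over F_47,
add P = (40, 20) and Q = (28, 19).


P != Q, so use the chord formula.
s = (y2 - y1) / (x2 - x1) = (46) / (35) mod 47 = 4
x3 = s^2 - x1 - x2 mod 47 = 4^2 - 40 - 28 = 42
y3 = s (x1 - x3) - y1 mod 47 = 4 * (40 - 42) - 20 = 19

P + Q = (42, 19)


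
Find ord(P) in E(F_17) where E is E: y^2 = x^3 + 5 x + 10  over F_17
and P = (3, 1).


Compute successive multiples of P until we hit O:
  1P = (3, 1)
  2P = (12, 8)
  3P = (11, 6)
  4P = (1, 13)
  5P = (15, 3)
  6P = (8, 1)
  7P = (6, 16)
  8P = (16, 2)
  ... (continuing to 23P)
  23P = O

ord(P) = 23


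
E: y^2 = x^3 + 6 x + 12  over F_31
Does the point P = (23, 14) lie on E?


Check whether y^2 = x^3 + 6 x + 12 (mod 31) for (x, y) = (23, 14).
LHS: y^2 = 14^2 mod 31 = 10
RHS: x^3 + 6 x + 12 = 23^3 + 6*23 + 12 mod 31 = 10
LHS = RHS

Yes, on the curve


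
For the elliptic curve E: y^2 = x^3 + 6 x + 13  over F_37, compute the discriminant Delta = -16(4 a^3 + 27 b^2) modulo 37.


4 a^3 + 27 b^2 = 4*6^3 + 27*13^2 = 864 + 4563 = 5427
Delta = -16 * (5427) = -86832
Delta mod 37 = 7

Delta = 7 (mod 37)


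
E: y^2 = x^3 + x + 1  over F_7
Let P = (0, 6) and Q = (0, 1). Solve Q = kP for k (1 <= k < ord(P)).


Enumerate multiples of P until we hit Q = (0, 1):
  1P = (0, 6)
  2P = (2, 2)
  3P = (2, 5)
  4P = (0, 1)
Match found at i = 4.

k = 4


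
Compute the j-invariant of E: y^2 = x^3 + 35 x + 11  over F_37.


Delta = -16(4 a^3 + 27 b^2) mod 37 = 3
-1728 * (4 a)^3 = -1728 * (4*35)^3 mod 37 = 29
j = 29 * 3^(-1) mod 37 = 22

j = 22 (mod 37)


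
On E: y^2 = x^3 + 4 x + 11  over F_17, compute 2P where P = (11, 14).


Doubling: s = (3 x1^2 + a) / (2 y1)
s = (3*11^2 + 4) / (2*14) mod 17 = 4
x3 = s^2 - 2 x1 mod 17 = 4^2 - 2*11 = 11
y3 = s (x1 - x3) - y1 mod 17 = 4 * (11 - 11) - 14 = 3

2P = (11, 3)


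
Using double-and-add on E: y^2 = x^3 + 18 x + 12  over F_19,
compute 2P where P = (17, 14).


k = 2 = 10_2 (binary, LSB first: 01)
Double-and-add from P = (17, 14):
  bit 0 = 0: acc unchanged = O
  bit 1 = 1: acc = O + (13, 12) = (13, 12)

2P = (13, 12)


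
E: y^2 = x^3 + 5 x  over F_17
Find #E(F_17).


For each x in F_17, count y with y^2 = x^3 + 5 x + 0 mod 17:
  x = 0: RHS = 0, y in [0]  -> 1 point(s)
  x = 2: RHS = 1, y in [1, 16]  -> 2 point(s)
  x = 3: RHS = 8, y in [5, 12]  -> 2 point(s)
  x = 4: RHS = 16, y in [4, 13]  -> 2 point(s)
  x = 6: RHS = 8, y in [5, 12]  -> 2 point(s)
  x = 7: RHS = 4, y in [2, 15]  -> 2 point(s)
  x = 8: RHS = 8, y in [5, 12]  -> 2 point(s)
  x = 9: RHS = 9, y in [3, 14]  -> 2 point(s)
  x = 10: RHS = 13, y in [8, 9]  -> 2 point(s)
  x = 11: RHS = 9, y in [3, 14]  -> 2 point(s)
  x = 13: RHS = 1, y in [1, 16]  -> 2 point(s)
  x = 14: RHS = 9, y in [3, 14]  -> 2 point(s)
  x = 15: RHS = 16, y in [4, 13]  -> 2 point(s)
Affine points: 25. Add the point at infinity: total = 26.

#E(F_17) = 26


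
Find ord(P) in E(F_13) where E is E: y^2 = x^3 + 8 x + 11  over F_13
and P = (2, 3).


Compute successive multiples of P until we hit O:
  1P = (2, 3)
  2P = (10, 5)
  3P = (10, 8)
  4P = (2, 10)
  5P = O

ord(P) = 5


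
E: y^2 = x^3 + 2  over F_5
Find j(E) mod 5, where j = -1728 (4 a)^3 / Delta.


Delta = -16(4 a^3 + 27 b^2) mod 5 = 2
-1728 * (4 a)^3 = -1728 * (4*0)^3 mod 5 = 0
j = 0 * 2^(-1) mod 5 = 0

j = 0 (mod 5)


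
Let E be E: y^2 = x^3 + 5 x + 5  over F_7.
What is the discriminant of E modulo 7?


4 a^3 + 27 b^2 = 4*5^3 + 27*5^2 = 500 + 675 = 1175
Delta = -16 * (1175) = -18800
Delta mod 7 = 2

Delta = 2 (mod 7)


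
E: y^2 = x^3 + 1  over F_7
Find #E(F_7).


For each x in F_7, count y with y^2 = x^3 + 0 x + 1 mod 7:
  x = 0: RHS = 1, y in [1, 6]  -> 2 point(s)
  x = 1: RHS = 2, y in [3, 4]  -> 2 point(s)
  x = 2: RHS = 2, y in [3, 4]  -> 2 point(s)
  x = 3: RHS = 0, y in [0]  -> 1 point(s)
  x = 4: RHS = 2, y in [3, 4]  -> 2 point(s)
  x = 5: RHS = 0, y in [0]  -> 1 point(s)
  x = 6: RHS = 0, y in [0]  -> 1 point(s)
Affine points: 11. Add the point at infinity: total = 12.

#E(F_7) = 12


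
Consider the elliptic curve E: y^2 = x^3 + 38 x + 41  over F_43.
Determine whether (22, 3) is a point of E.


Check whether y^2 = x^3 + 38 x + 41 (mod 43) for (x, y) = (22, 3).
LHS: y^2 = 3^2 mod 43 = 9
RHS: x^3 + 38 x + 41 = 22^3 + 38*22 + 41 mod 43 = 1
LHS != RHS

No, not on the curve


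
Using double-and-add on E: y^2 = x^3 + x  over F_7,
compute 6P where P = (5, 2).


k = 6 = 110_2 (binary, LSB first: 011)
Double-and-add from P = (5, 2):
  bit 0 = 0: acc unchanged = O
  bit 1 = 1: acc = O + (1, 4) = (1, 4)
  bit 2 = 1: acc = (1, 4) + (0, 0) = (1, 3)

6P = (1, 3)


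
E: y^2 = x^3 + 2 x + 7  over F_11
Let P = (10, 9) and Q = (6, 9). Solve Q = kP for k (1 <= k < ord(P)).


Enumerate multiples of P until we hit Q = (6, 9):
  1P = (10, 9)
  2P = (7, 1)
  3P = (6, 9)
Match found at i = 3.

k = 3


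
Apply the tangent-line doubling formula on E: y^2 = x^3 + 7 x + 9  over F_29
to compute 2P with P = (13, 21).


Doubling: s = (3 x1^2 + a) / (2 y1)
s = (3*13^2 + 7) / (2*21) mod 29 = 15
x3 = s^2 - 2 x1 mod 29 = 15^2 - 2*13 = 25
y3 = s (x1 - x3) - y1 mod 29 = 15 * (13 - 25) - 21 = 2

2P = (25, 2)


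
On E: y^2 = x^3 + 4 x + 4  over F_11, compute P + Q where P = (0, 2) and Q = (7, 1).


P != Q, so use the chord formula.
s = (y2 - y1) / (x2 - x1) = (10) / (7) mod 11 = 3
x3 = s^2 - x1 - x2 mod 11 = 3^2 - 0 - 7 = 2
y3 = s (x1 - x3) - y1 mod 11 = 3 * (0 - 2) - 2 = 3

P + Q = (2, 3)


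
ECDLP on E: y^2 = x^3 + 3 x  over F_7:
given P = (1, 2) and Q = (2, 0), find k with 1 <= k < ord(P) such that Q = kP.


Enumerate multiples of P until we hit Q = (2, 0):
  1P = (1, 2)
  2P = (2, 0)
Match found at i = 2.

k = 2


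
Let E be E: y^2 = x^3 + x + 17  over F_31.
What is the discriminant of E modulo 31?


4 a^3 + 27 b^2 = 4*1^3 + 27*17^2 = 4 + 7803 = 7807
Delta = -16 * (7807) = -124912
Delta mod 31 = 18

Delta = 18 (mod 31)


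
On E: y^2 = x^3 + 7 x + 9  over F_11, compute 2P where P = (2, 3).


Doubling: s = (3 x1^2 + a) / (2 y1)
s = (3*2^2 + 7) / (2*3) mod 11 = 5
x3 = s^2 - 2 x1 mod 11 = 5^2 - 2*2 = 10
y3 = s (x1 - x3) - y1 mod 11 = 5 * (2 - 10) - 3 = 1

2P = (10, 1)


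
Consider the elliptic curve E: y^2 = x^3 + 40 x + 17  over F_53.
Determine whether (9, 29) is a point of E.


Check whether y^2 = x^3 + 40 x + 17 (mod 53) for (x, y) = (9, 29).
LHS: y^2 = 29^2 mod 53 = 46
RHS: x^3 + 40 x + 17 = 9^3 + 40*9 + 17 mod 53 = 46
LHS = RHS

Yes, on the curve


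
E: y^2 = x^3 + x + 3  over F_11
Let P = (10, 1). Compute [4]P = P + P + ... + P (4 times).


k = 4 = 100_2 (binary, LSB first: 001)
Double-and-add from P = (10, 1):
  bit 0 = 0: acc unchanged = O
  bit 1 = 0: acc unchanged = O
  bit 2 = 1: acc = O + (4, 7) = (4, 7)

4P = (4, 7)


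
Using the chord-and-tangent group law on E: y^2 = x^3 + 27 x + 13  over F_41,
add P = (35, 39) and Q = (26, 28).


P != Q, so use the chord formula.
s = (y2 - y1) / (x2 - x1) = (30) / (32) mod 41 = 24
x3 = s^2 - x1 - x2 mod 41 = 24^2 - 35 - 26 = 23
y3 = s (x1 - x3) - y1 mod 41 = 24 * (35 - 23) - 39 = 3

P + Q = (23, 3)


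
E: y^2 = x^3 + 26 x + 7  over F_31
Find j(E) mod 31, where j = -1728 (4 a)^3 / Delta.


Delta = -16(4 a^3 + 27 b^2) mod 31 = 7
-1728 * (4 a)^3 = -1728 * (4*26)^3 mod 31 = 15
j = 15 * 7^(-1) mod 31 = 11

j = 11 (mod 31)


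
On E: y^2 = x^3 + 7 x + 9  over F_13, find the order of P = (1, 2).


Compute successive multiples of P until we hit O:
  1P = (1, 2)
  2P = (1, 11)
  3P = O

ord(P) = 3


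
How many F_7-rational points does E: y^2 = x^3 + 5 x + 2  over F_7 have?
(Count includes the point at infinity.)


For each x in F_7, count y with y^2 = x^3 + 5 x + 2 mod 7:
  x = 0: RHS = 2, y in [3, 4]  -> 2 point(s)
  x = 1: RHS = 1, y in [1, 6]  -> 2 point(s)
  x = 3: RHS = 2, y in [3, 4]  -> 2 point(s)
  x = 4: RHS = 2, y in [3, 4]  -> 2 point(s)
Affine points: 8. Add the point at infinity: total = 9.

#E(F_7) = 9


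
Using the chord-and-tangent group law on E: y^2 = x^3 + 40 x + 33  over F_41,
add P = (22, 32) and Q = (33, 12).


P != Q, so use the chord formula.
s = (y2 - y1) / (x2 - x1) = (21) / (11) mod 41 = 28
x3 = s^2 - x1 - x2 mod 41 = 28^2 - 22 - 33 = 32
y3 = s (x1 - x3) - y1 mod 41 = 28 * (22 - 32) - 32 = 16

P + Q = (32, 16)


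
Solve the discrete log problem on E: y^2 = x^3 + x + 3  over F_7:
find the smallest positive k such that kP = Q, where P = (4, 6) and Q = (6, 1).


Enumerate multiples of P until we hit Q = (6, 1):
  1P = (4, 6)
  2P = (6, 1)
Match found at i = 2.

k = 2


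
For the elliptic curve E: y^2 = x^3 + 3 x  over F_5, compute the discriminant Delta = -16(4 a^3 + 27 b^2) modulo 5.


4 a^3 + 27 b^2 = 4*3^3 + 27*0^2 = 108 + 0 = 108
Delta = -16 * (108) = -1728
Delta mod 5 = 2

Delta = 2 (mod 5)


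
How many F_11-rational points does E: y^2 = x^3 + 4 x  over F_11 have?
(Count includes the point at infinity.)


For each x in F_11, count y with y^2 = x^3 + 4 x + 0 mod 11:
  x = 0: RHS = 0, y in [0]  -> 1 point(s)
  x = 1: RHS = 5, y in [4, 7]  -> 2 point(s)
  x = 2: RHS = 5, y in [4, 7]  -> 2 point(s)
  x = 4: RHS = 3, y in [5, 6]  -> 2 point(s)
  x = 6: RHS = 9, y in [3, 8]  -> 2 point(s)
  x = 8: RHS = 5, y in [4, 7]  -> 2 point(s)
Affine points: 11. Add the point at infinity: total = 12.

#E(F_11) = 12


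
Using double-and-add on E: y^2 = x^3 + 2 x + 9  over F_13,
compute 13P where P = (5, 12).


k = 13 = 1101_2 (binary, LSB first: 1011)
Double-and-add from P = (5, 12):
  bit 0 = 1: acc = O + (5, 12) = (5, 12)
  bit 1 = 0: acc unchanged = (5, 12)
  bit 2 = 1: acc = (5, 12) + (3, 4) = (8, 2)
  bit 3 = 1: acc = (8, 2) + (11, 6) = (3, 9)

13P = (3, 9)


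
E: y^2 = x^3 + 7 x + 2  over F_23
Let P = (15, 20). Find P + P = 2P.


Doubling: s = (3 x1^2 + a) / (2 y1)
s = (3*15^2 + 7) / (2*20) mod 23 = 9
x3 = s^2 - 2 x1 mod 23 = 9^2 - 2*15 = 5
y3 = s (x1 - x3) - y1 mod 23 = 9 * (15 - 5) - 20 = 1

2P = (5, 1)


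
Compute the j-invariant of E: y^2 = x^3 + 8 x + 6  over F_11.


Delta = -16(4 a^3 + 27 b^2) mod 11 = 3
-1728 * (4 a)^3 = -1728 * (4*8)^3 mod 11 = 1
j = 1 * 3^(-1) mod 11 = 4

j = 4 (mod 11)


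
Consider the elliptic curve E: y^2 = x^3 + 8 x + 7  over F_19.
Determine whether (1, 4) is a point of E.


Check whether y^2 = x^3 + 8 x + 7 (mod 19) for (x, y) = (1, 4).
LHS: y^2 = 4^2 mod 19 = 16
RHS: x^3 + 8 x + 7 = 1^3 + 8*1 + 7 mod 19 = 16
LHS = RHS

Yes, on the curve


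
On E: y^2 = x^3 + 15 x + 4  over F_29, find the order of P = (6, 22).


Compute successive multiples of P until we hit O:
  1P = (6, 22)
  2P = (10, 9)
  3P = (0, 2)
  4P = (18, 25)
  5P = (25, 24)
  6P = (5, 1)
  7P = (24, 6)
  8P = (27, 16)
  ... (continuing to 24P)
  24P = O

ord(P) = 24


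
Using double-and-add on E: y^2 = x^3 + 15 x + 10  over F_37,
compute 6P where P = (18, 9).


k = 6 = 110_2 (binary, LSB first: 011)
Double-and-add from P = (18, 9):
  bit 0 = 0: acc unchanged = O
  bit 1 = 1: acc = O + (22, 6) = (22, 6)
  bit 2 = 1: acc = (22, 6) + (34, 7) = (27, 9)

6P = (27, 9)


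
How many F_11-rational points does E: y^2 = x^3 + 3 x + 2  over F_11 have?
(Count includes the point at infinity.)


For each x in F_11, count y with y^2 = x^3 + 3 x + 2 mod 11:
  x = 2: RHS = 5, y in [4, 7]  -> 2 point(s)
  x = 3: RHS = 5, y in [4, 7]  -> 2 point(s)
  x = 4: RHS = 1, y in [1, 10]  -> 2 point(s)
  x = 6: RHS = 5, y in [4, 7]  -> 2 point(s)
  x = 7: RHS = 3, y in [5, 6]  -> 2 point(s)
  x = 10: RHS = 9, y in [3, 8]  -> 2 point(s)
Affine points: 12. Add the point at infinity: total = 13.

#E(F_11) = 13


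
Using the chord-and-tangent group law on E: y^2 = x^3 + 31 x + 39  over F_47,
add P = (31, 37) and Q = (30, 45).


P != Q, so use the chord formula.
s = (y2 - y1) / (x2 - x1) = (8) / (46) mod 47 = 39
x3 = s^2 - x1 - x2 mod 47 = 39^2 - 31 - 30 = 3
y3 = s (x1 - x3) - y1 mod 47 = 39 * (31 - 3) - 37 = 21

P + Q = (3, 21)


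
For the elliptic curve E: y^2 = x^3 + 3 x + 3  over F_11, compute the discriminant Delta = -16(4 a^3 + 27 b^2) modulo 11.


4 a^3 + 27 b^2 = 4*3^3 + 27*3^2 = 108 + 243 = 351
Delta = -16 * (351) = -5616
Delta mod 11 = 5

Delta = 5 (mod 11)


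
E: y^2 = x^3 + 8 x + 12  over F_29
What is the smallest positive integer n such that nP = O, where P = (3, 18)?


Compute successive multiples of P until we hit O:
  1P = (3, 18)
  2P = (19, 18)
  3P = (7, 11)
  4P = (13, 14)
  5P = (12, 3)
  6P = (20, 20)
  7P = (2, 6)
  8P = (23, 3)
  ... (continuing to 21P)
  21P = O

ord(P) = 21


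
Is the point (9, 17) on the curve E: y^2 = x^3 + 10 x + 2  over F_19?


Check whether y^2 = x^3 + 10 x + 2 (mod 19) for (x, y) = (9, 17).
LHS: y^2 = 17^2 mod 19 = 4
RHS: x^3 + 10 x + 2 = 9^3 + 10*9 + 2 mod 19 = 4
LHS = RHS

Yes, on the curve


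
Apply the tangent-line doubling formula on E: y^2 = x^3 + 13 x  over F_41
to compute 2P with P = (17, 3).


Doubling: s = (3 x1^2 + a) / (2 y1)
s = (3*17^2 + 13) / (2*3) mod 41 = 10
x3 = s^2 - 2 x1 mod 41 = 10^2 - 2*17 = 25
y3 = s (x1 - x3) - y1 mod 41 = 10 * (17 - 25) - 3 = 40

2P = (25, 40)


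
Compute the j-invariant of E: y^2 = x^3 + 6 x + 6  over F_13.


Delta = -16(4 a^3 + 27 b^2) mod 13 = 4
-1728 * (4 a)^3 = -1728 * (4*6)^3 mod 13 = 5
j = 5 * 4^(-1) mod 13 = 11

j = 11 (mod 13)


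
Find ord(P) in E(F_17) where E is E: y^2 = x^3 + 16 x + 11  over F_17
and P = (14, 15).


Compute successive multiples of P until we hit O:
  1P = (14, 15)
  2P = (10, 10)
  3P = (2, 0)
  4P = (10, 7)
  5P = (14, 2)
  6P = O

ord(P) = 6


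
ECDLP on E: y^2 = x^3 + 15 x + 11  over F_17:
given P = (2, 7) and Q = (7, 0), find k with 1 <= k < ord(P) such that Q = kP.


Enumerate multiples of P until we hit Q = (7, 0):
  1P = (2, 7)
  2P = (9, 5)
  3P = (4, 13)
  4P = (3, 7)
  5P = (12, 10)
  6P = (7, 0)
Match found at i = 6.

k = 6


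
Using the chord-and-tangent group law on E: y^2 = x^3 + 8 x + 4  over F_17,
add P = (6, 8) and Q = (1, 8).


P != Q, so use the chord formula.
s = (y2 - y1) / (x2 - x1) = (0) / (12) mod 17 = 0
x3 = s^2 - x1 - x2 mod 17 = 0^2 - 6 - 1 = 10
y3 = s (x1 - x3) - y1 mod 17 = 0 * (6 - 10) - 8 = 9

P + Q = (10, 9)


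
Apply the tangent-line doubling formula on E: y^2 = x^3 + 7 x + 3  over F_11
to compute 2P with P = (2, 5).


Doubling: s = (3 x1^2 + a) / (2 y1)
s = (3*2^2 + 7) / (2*5) mod 11 = 3
x3 = s^2 - 2 x1 mod 11 = 3^2 - 2*2 = 5
y3 = s (x1 - x3) - y1 mod 11 = 3 * (2 - 5) - 5 = 8

2P = (5, 8)


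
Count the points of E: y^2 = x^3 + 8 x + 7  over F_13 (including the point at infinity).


For each x in F_13, count y with y^2 = x^3 + 8 x + 7 mod 13:
  x = 1: RHS = 3, y in [4, 9]  -> 2 point(s)
  x = 4: RHS = 12, y in [5, 8]  -> 2 point(s)
  x = 5: RHS = 3, y in [4, 9]  -> 2 point(s)
  x = 7: RHS = 3, y in [4, 9]  -> 2 point(s)
  x = 11: RHS = 9, y in [3, 10]  -> 2 point(s)
Affine points: 10. Add the point at infinity: total = 11.

#E(F_13) = 11


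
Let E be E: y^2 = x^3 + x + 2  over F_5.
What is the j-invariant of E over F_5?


Delta = -16(4 a^3 + 27 b^2) mod 5 = 3
-1728 * (4 a)^3 = -1728 * (4*1)^3 mod 5 = 3
j = 3 * 3^(-1) mod 5 = 1

j = 1 (mod 5)


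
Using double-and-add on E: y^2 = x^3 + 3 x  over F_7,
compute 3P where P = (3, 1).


k = 3 = 11_2 (binary, LSB first: 11)
Double-and-add from P = (3, 1):
  bit 0 = 1: acc = O + (3, 1) = (3, 1)
  bit 1 = 1: acc = (3, 1) + (2, 0) = (3, 6)

3P = (3, 6)


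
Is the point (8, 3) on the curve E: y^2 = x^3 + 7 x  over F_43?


Check whether y^2 = x^3 + 7 x + 0 (mod 43) for (x, y) = (8, 3).
LHS: y^2 = 3^2 mod 43 = 9
RHS: x^3 + 7 x + 0 = 8^3 + 7*8 + 0 mod 43 = 9
LHS = RHS

Yes, on the curve


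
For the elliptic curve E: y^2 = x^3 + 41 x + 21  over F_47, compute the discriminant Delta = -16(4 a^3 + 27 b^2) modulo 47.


4 a^3 + 27 b^2 = 4*41^3 + 27*21^2 = 275684 + 11907 = 287591
Delta = -16 * (287591) = -4601456
Delta mod 47 = 32

Delta = 32 (mod 47)


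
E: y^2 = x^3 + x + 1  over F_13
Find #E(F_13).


For each x in F_13, count y with y^2 = x^3 + 1 x + 1 mod 13:
  x = 0: RHS = 1, y in [1, 12]  -> 2 point(s)
  x = 1: RHS = 3, y in [4, 9]  -> 2 point(s)
  x = 4: RHS = 4, y in [2, 11]  -> 2 point(s)
  x = 5: RHS = 1, y in [1, 12]  -> 2 point(s)
  x = 7: RHS = 0, y in [0]  -> 1 point(s)
  x = 8: RHS = 1, y in [1, 12]  -> 2 point(s)
  x = 10: RHS = 10, y in [6, 7]  -> 2 point(s)
  x = 11: RHS = 4, y in [2, 11]  -> 2 point(s)
  x = 12: RHS = 12, y in [5, 8]  -> 2 point(s)
Affine points: 17. Add the point at infinity: total = 18.

#E(F_13) = 18


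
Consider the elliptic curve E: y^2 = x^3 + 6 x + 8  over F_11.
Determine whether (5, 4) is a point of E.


Check whether y^2 = x^3 + 6 x + 8 (mod 11) for (x, y) = (5, 4).
LHS: y^2 = 4^2 mod 11 = 5
RHS: x^3 + 6 x + 8 = 5^3 + 6*5 + 8 mod 11 = 9
LHS != RHS

No, not on the curve


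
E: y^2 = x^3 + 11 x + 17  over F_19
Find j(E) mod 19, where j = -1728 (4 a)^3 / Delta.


Delta = -16(4 a^3 + 27 b^2) mod 19 = 13
-1728 * (4 a)^3 = -1728 * (4*11)^3 mod 19 = 7
j = 7 * 13^(-1) mod 19 = 2

j = 2 (mod 19)


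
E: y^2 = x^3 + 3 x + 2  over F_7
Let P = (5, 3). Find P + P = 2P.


Doubling: s = (3 x1^2 + a) / (2 y1)
s = (3*5^2 + 3) / (2*3) mod 7 = 6
x3 = s^2 - 2 x1 mod 7 = 6^2 - 2*5 = 5
y3 = s (x1 - x3) - y1 mod 7 = 6 * (5 - 5) - 3 = 4

2P = (5, 4)


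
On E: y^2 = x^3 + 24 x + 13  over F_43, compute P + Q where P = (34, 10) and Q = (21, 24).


P != Q, so use the chord formula.
s = (y2 - y1) / (x2 - x1) = (14) / (30) mod 43 = 32
x3 = s^2 - x1 - x2 mod 43 = 32^2 - 34 - 21 = 23
y3 = s (x1 - x3) - y1 mod 43 = 32 * (34 - 23) - 10 = 41

P + Q = (23, 41)


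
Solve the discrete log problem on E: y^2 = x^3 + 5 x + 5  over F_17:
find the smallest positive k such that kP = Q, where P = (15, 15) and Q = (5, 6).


Enumerate multiples of P until we hit Q = (5, 6):
  1P = (15, 15)
  2P = (4, 2)
  3P = (6, 8)
  4P = (5, 6)
Match found at i = 4.

k = 4
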